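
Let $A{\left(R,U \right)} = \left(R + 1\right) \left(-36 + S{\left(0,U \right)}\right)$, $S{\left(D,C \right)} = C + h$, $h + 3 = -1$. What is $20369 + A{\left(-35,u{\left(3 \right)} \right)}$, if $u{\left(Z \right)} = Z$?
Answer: $21627$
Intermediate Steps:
$h = -4$ ($h = -3 - 1 = -4$)
$S{\left(D,C \right)} = -4 + C$ ($S{\left(D,C \right)} = C - 4 = -4 + C$)
$A{\left(R,U \right)} = \left(1 + R\right) \left(-40 + U\right)$ ($A{\left(R,U \right)} = \left(R + 1\right) \left(-36 + \left(-4 + U\right)\right) = \left(1 + R\right) \left(-40 + U\right)$)
$20369 + A{\left(-35,u{\left(3 \right)} \right)} = 20369 - -1258 = 20369 + \left(-40 + 3 + 1400 - 105\right) = 20369 + 1258 = 21627$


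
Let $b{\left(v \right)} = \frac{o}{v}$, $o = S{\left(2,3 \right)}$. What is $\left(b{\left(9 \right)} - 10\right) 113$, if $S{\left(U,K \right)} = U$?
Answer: $- \frac{9944}{9} \approx -1104.9$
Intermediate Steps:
$o = 2$
$b{\left(v \right)} = \frac{2}{v}$
$\left(b{\left(9 \right)} - 10\right) 113 = \left(\frac{2}{9} - 10\right) 113 = \left(- \frac{88}{9}\right) 113 = - \frac{9944}{9}$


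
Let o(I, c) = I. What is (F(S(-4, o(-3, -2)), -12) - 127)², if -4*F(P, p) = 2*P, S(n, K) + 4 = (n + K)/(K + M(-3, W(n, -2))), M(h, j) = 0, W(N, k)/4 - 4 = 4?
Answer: 573049/36 ≈ 15918.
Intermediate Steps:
W(N, k) = 32 (W(N, k) = 16 + 4*4 = 16 + 16 = 32)
S(n, K) = -4 + (K + n)/K (S(n, K) = -4 + (n + K)/(K + 0) = -4 + (K + n)/K)
F(P, p) = -P/2
(F(S(-4, o(-3, -2)), -12) - 127)² = (-(-3 - 4/(-3))/2 - 127)² = (-(-3 - 4*(-⅓))/2 - 127)² = (-(-3 + 4/3)/2 - 127)² = (-½*(-5/3) - 127)² = (⅚ - 127)² = (-757/6)² = 573049/36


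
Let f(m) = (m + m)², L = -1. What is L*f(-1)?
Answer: -4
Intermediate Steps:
f(m) = 4*m² (f(m) = (2*m)² = 4*m²)
L*f(-1) = -4*(-1)² = -4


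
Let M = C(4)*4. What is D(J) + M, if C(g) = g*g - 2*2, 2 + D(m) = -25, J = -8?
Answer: 21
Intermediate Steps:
D(m) = -27 (D(m) = -2 - 25 = -27)
C(g) = -4 + g² (C(g) = g² - 4 = -4 + g²)
M = 48 (M = (-4 + 4²)*4 = (-4 + 16)*4 = 12*4 = 48)
D(J) + M = -27 + 48 = 21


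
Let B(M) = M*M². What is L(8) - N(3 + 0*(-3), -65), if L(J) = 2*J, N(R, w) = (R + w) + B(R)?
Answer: 51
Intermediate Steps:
B(M) = M³
N(R, w) = R + w + R³ (N(R, w) = (R + w) + R³ = R + w + R³)
L(8) - N(3 + 0*(-3), -65) = 2*8 - ((3 + 0*(-3)) - 65 + (3 + 0*(-3))³) = 16 - ((3 + 0) - 65 + (3 + 0)³) = 16 - (3 - 65 + 3³) = 16 - (3 - 65 + 27) = 16 - 1*(-35) = 16 + 35 = 51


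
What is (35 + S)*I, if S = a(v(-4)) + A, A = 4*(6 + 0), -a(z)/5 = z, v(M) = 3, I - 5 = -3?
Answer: 88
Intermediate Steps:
I = 2 (I = 5 - 3 = 2)
a(z) = -5*z
A = 24 (A = 4*6 = 24)
S = 9 (S = -5*3 + 24 = -15 + 24 = 9)
(35 + S)*I = (35 + 9)*2 = 44*2 = 88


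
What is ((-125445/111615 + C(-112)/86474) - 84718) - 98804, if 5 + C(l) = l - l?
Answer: -118088510925015/643453034 ≈ -1.8352e+5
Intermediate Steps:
C(l) = -5 (C(l) = -5 + (l - l) = -5 + 0 = -5)
((-125445/111615 + C(-112)/86474) - 84718) - 98804 = ((-125445/111615 - 5/86474) - 84718) - 98804 = ((-125445*1/111615 - 5*1/86474) - 84718) - 98804 = ((-8363/7441 - 5/86474) - 84718) - 98804 = (-723219267/643453034 - 84718) - 98804 = -54512777353679/643453034 - 98804 = -118088510925015/643453034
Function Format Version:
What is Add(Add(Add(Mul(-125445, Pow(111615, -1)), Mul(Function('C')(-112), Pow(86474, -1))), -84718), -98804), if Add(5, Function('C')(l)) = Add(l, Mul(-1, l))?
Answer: Rational(-118088510925015, 643453034) ≈ -1.8352e+5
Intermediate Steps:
Function('C')(l) = -5 (Function('C')(l) = Add(-5, Add(l, Mul(-1, l))) = Add(-5, 0) = -5)
Add(Add(Add(Mul(-125445, Pow(111615, -1)), Mul(Function('C')(-112), Pow(86474, -1))), -84718), -98804) = Add(Add(Add(Mul(-125445, Pow(111615, -1)), Mul(-5, Pow(86474, -1))), -84718), -98804) = Add(Add(Add(Mul(-125445, Rational(1, 111615)), Mul(-5, Rational(1, 86474))), -84718), -98804) = Add(Add(Add(Rational(-8363, 7441), Rational(-5, 86474)), -84718), -98804) = Add(Add(Rational(-723219267, 643453034), -84718), -98804) = Add(Rational(-54512777353679, 643453034), -98804) = Rational(-118088510925015, 643453034)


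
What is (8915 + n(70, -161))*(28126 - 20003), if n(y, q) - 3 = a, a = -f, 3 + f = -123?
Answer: 73464412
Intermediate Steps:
f = -126 (f = -3 - 123 = -126)
a = 126 (a = -1*(-126) = 126)
n(y, q) = 129 (n(y, q) = 3 + 126 = 129)
(8915 + n(70, -161))*(28126 - 20003) = (8915 + 129)*(28126 - 20003) = 9044*8123 = 73464412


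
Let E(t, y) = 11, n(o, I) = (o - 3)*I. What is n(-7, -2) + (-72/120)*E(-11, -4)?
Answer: 67/5 ≈ 13.400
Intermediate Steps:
n(o, I) = I*(-3 + o) (n(o, I) = (-3 + o)*I = I*(-3 + o))
n(-7, -2) + (-72/120)*E(-11, -4) = -2*(-3 - 7) - 72/120*11 = -2*(-10) - 72*1/120*11 = 20 - 3/5*11 = 20 - 33/5 = 67/5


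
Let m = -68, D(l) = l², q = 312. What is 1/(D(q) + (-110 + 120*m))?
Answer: 1/89074 ≈ 1.1227e-5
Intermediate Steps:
1/(D(q) + (-110 + 120*m)) = 1/(312² + (-110 + 120*(-68))) = 1/(97344 + (-110 - 8160)) = 1/(97344 - 8270) = 1/89074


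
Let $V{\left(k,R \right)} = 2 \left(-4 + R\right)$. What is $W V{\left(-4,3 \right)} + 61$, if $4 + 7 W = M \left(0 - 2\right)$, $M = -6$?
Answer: $\frac{411}{7} \approx 58.714$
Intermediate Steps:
$V{\left(k,R \right)} = -8 + 2 R$
$W = \frac{8}{7}$ ($W = - \frac{4}{7} + \frac{\left(-6\right) \left(0 - 2\right)}{7} = - \frac{4}{7} + \frac{\left(-6\right) \left(-2\right)}{7} = - \frac{4}{7} + \frac{1}{7} \cdot 12 = - \frac{4}{7} + \frac{12}{7} = \frac{8}{7} \approx 1.1429$)
$W V{\left(-4,3 \right)} + 61 = \frac{8 \left(-8 + 2 \cdot 3\right)}{7} + 61 = \frac{8 \left(-8 + 6\right)}{7} + 61 = \frac{8}{7} \left(-2\right) + 61 = - \frac{16}{7} + 61 = \frac{411}{7}$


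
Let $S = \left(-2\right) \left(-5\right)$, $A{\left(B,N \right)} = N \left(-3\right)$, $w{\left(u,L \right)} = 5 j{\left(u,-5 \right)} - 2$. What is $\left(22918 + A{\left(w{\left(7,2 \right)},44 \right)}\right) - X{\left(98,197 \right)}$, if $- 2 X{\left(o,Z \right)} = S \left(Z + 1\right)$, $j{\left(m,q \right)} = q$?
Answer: $23776$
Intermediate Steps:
$w{\left(u,L \right)} = -27$ ($w{\left(u,L \right)} = 5 \left(-5\right) - 2 = -25 - 2 = -27$)
$A{\left(B,N \right)} = - 3 N$
$S = 10$
$X{\left(o,Z \right)} = -5 - 5 Z$ ($X{\left(o,Z \right)} = - \frac{10 \left(Z + 1\right)}{2} = - \frac{10 \left(1 + Z\right)}{2} = - \frac{10 + 10 Z}{2} = -5 - 5 Z$)
$\left(22918 + A{\left(w{\left(7,2 \right)},44 \right)}\right) - X{\left(98,197 \right)} = \left(22918 - 132\right) - \left(-5 - 985\right) = 22786 - -990 = 22786 + 990 = 23776$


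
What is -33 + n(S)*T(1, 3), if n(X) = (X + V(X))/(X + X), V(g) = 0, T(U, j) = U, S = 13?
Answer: -65/2 ≈ -32.500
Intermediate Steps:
n(X) = ½ (n(X) = (X + 0)/(X + X) = X/((2*X)) = X*(1/(2*X)) = ½)
-33 + n(S)*T(1, 3) = -33 + (½)*1 = -33 + ½ = -65/2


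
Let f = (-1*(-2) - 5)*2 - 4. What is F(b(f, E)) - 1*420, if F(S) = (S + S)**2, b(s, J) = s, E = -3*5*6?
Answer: -20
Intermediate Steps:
f = -10 (f = (2 - 5)*2 - 4 = -3*2 - 4 = -6 - 4 = -10)
E = -90 (E = -15*6 = -90)
F(S) = 4*S**2 (F(S) = (2*S)**2 = 4*S**2)
F(b(f, E)) - 1*420 = 4*(-10)**2 - 1*420 = 4*100 - 420 = 400 - 420 = -20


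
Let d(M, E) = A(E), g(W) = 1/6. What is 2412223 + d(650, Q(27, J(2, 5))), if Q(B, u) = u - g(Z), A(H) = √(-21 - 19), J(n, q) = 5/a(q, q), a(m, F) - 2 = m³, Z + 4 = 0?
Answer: 2412223 + 2*I*√10 ≈ 2.4122e+6 + 6.3246*I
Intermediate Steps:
Z = -4 (Z = -4 + 0 = -4)
g(W) = ⅙
a(m, F) = 2 + m³
J(n, q) = 5/(2 + q³)
A(H) = 2*I*√10 (A(H) = √(-40) = 2*I*√10)
Q(B, u) = -⅙ + u (Q(B, u) = u - 1*⅙ = u - ⅙ = -⅙ + u)
d(M, E) = 2*I*√10
2412223 + d(650, Q(27, J(2, 5))) = 2412223 + 2*I*√10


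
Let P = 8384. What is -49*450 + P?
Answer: -13666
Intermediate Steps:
-49*450 + P = -49*450 + 8384 = -22050 + 8384 = -13666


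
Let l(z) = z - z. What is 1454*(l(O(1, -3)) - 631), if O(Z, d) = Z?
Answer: -917474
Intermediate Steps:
l(z) = 0
1454*(l(O(1, -3)) - 631) = 1454*(0 - 631) = 1454*(-631) = -917474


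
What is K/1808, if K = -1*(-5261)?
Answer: 5261/1808 ≈ 2.9098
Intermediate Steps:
K = 5261
K/1808 = 5261/1808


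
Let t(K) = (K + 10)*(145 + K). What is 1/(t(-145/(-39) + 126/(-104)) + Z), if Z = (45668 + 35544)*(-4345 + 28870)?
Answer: 24336/48470647459261 ≈ 5.0208e-10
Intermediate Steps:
t(K) = (10 + K)*(145 + K)
Z = 1991724300 (Z = 81212*24525 = 1991724300)
1/(t(-145/(-39) + 126/(-104)) + Z) = 1/((1450 + (-145/(-39) + 126/(-104))**2 + 155*(-145/(-39) + 126/(-104))) + 1991724300) = 1/((1450 + (-145*(-1/39) + 126*(-1/104))**2 + 155*(-145*(-1/39) + 126*(-1/104))) + 1991724300) = 1/((1450 + (145/39 - 63/52)**2 + 155*(145/39 - 63/52)) + 1991724300) = 1/((1450 + (391/156)**2 + 155*(391/156)) + 1991724300) = 1/((1450 + 152881/24336 + 60605/156) + 1991724300) = 1/(44894461/24336 + 1991724300) = 1/(48470647459261/24336) = 24336/48470647459261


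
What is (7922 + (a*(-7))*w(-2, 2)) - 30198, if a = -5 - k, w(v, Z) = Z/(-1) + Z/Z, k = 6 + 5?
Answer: -22388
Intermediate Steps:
k = 11
w(v, Z) = 1 - Z (w(v, Z) = Z*(-1) + 1 = -Z + 1 = 1 - Z)
a = -16 (a = -5 - 1*11 = -5 - 11 = -16)
(7922 + (a*(-7))*w(-2, 2)) - 30198 = (7922 + (-16*(-7))*(1 - 1*2)) - 30198 = (7922 + 112*(1 - 2)) - 30198 = (7922 + 112*(-1)) - 30198 = (7922 - 112) - 30198 = 7810 - 30198 = -22388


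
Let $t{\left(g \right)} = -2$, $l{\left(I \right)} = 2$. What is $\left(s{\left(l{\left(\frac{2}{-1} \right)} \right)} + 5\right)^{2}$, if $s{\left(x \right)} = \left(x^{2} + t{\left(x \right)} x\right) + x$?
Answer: $49$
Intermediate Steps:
$s{\left(x \right)} = x^{2} - x$ ($s{\left(x \right)} = \left(x^{2} - 2 x\right) + x = x^{2} - x$)
$\left(s{\left(l{\left(\frac{2}{-1} \right)} \right)} + 5\right)^{2} = \left(2 \left(-1 + 2\right) + 5\right)^{2} = \left(2 \cdot 1 + 5\right)^{2} = \left(2 + 5\right)^{2} = 7^{2} = 49$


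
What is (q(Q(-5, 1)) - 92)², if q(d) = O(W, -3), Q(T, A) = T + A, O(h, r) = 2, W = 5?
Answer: 8100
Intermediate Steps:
Q(T, A) = A + T
q(d) = 2
(q(Q(-5, 1)) - 92)² = (2 - 92)² = (-90)² = 8100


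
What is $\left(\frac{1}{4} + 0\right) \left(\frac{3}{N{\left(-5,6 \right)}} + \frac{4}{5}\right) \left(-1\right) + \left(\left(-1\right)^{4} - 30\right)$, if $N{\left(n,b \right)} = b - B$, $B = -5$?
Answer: $- \frac{6439}{220} \approx -29.268$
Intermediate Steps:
$N{\left(n,b \right)} = 5 + b$ ($N{\left(n,b \right)} = b - -5 = b + 5 = 5 + b$)
$\left(\frac{1}{4} + 0\right) \left(\frac{3}{N{\left(-5,6 \right)}} + \frac{4}{5}\right) \left(-1\right) + \left(\left(-1\right)^{4} - 30\right) = \left(\frac{1}{4} + 0\right) \left(\frac{3}{5 + 6} + \frac{4}{5}\right) \left(-1\right) + \left(\left(-1\right)^{4} - 30\right) = \left(\frac{1}{4} + 0\right) \left(\frac{3}{11} + 4 \cdot \frac{1}{5}\right) \left(-1\right) + \left(1 - 30\right) = \frac{3 \cdot \frac{1}{11} + \frac{4}{5}}{4} \left(-1\right) - 29 = \frac{\frac{3}{11} + \frac{4}{5}}{4} \left(-1\right) - 29 = \frac{1}{4} \cdot \frac{59}{55} \left(-1\right) - 29 = \frac{59}{220} \left(-1\right) - 29 = - \frac{59}{220} - 29 = - \frac{6439}{220}$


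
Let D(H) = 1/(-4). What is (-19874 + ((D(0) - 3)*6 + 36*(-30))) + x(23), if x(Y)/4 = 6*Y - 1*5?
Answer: -40883/2 ≈ -20442.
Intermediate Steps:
D(H) = -¼
x(Y) = -20 + 24*Y (x(Y) = 4*(6*Y - 1*5) = 4*(6*Y - 5) = 4*(-5 + 6*Y) = -20 + 24*Y)
(-19874 + ((D(0) - 3)*6 + 36*(-30))) + x(23) = (-19874 + ((-¼ - 3)*6 + 36*(-30))) + (-20 + 24*23) = (-19874 + (-13/4*6 - 1080)) + (-20 + 552) = (-19874 + (-39/2 - 1080)) + 532 = (-19874 - 2199/2) + 532 = -41947/2 + 532 = -40883/2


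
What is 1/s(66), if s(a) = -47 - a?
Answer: -1/113 ≈ -0.0088496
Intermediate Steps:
1/s(66) = 1/(-47 - 1*66) = 1/(-47 - 66) = 1/(-113) = -1/113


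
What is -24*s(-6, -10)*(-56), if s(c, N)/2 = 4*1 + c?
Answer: -5376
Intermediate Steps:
s(c, N) = 8 + 2*c (s(c, N) = 2*(4*1 + c) = 2*(4 + c) = 8 + 2*c)
-24*s(-6, -10)*(-56) = -24*(8 + 2*(-6))*(-56) = -24*(8 - 12)*(-56) = -24*(-4)*(-56) = 96*(-56) = -5376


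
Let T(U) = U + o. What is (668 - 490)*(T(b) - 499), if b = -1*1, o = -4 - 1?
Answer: -89890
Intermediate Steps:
o = -5
b = -1
T(U) = -5 + U (T(U) = U - 5 = -5 + U)
(668 - 490)*(T(b) - 499) = (668 - 490)*((-5 - 1) - 499) = 178*(-6 - 499) = 178*(-505) = -89890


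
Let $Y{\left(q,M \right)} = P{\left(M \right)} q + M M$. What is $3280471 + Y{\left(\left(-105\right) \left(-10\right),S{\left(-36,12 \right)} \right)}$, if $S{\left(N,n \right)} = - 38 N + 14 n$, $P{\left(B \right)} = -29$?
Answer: $5609317$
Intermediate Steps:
$Y{\left(q,M \right)} = M^{2} - 29 q$ ($Y{\left(q,M \right)} = - 29 q + M M = - 29 q + M^{2} = M^{2} - 29 q$)
$3280471 + Y{\left(\left(-105\right) \left(-10\right),S{\left(-36,12 \right)} \right)} = 3280471 - \left(- \left(\left(-38\right) \left(-36\right) + 14 \cdot 12\right)^{2} + 29 \left(-105\right) \left(-10\right)\right) = 3280471 + \left(\left(1368 + 168\right)^{2} - 30450\right) = 3280471 - \left(30450 - 1536^{2}\right) = 3280471 + \left(2359296 - 30450\right) = 3280471 + 2328846 = 5609317$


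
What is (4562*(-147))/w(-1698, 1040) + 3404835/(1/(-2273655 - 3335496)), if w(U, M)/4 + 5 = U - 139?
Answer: -23452630916052611/1228 ≈ -1.9098e+13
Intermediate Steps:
w(U, M) = -576 + 4*U (w(U, M) = -20 + 4*(U - 139) = -20 + 4*(-139 + U) = -20 + (-556 + 4*U) = -576 + 4*U)
(4562*(-147))/w(-1698, 1040) + 3404835/(1/(-2273655 - 3335496)) = (4562*(-147))/(-576 + 4*(-1698)) + 3404835/(1/(-2273655 - 3335496)) = -670614/(-576 - 6792) + 3404835/(1/(-5609151)) = -670614/(-7368) + 3404835/(-1/5609151) = -670614*(-1/7368) + 3404835*(-5609151) = 111769/1228 - 19098233645085 = -23452630916052611/1228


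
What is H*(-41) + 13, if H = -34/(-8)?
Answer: -645/4 ≈ -161.25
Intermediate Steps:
H = 17/4 (H = -34*(-1/8) = 17/4 ≈ 4.2500)
H*(-41) + 13 = (17/4)*(-41) + 13 = -697/4 + 13 = -645/4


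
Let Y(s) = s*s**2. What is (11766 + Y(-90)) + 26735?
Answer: -690499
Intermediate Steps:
Y(s) = s**3
(11766 + Y(-90)) + 26735 = (11766 + (-90)**3) + 26735 = (11766 - 729000) + 26735 = -717234 + 26735 = -690499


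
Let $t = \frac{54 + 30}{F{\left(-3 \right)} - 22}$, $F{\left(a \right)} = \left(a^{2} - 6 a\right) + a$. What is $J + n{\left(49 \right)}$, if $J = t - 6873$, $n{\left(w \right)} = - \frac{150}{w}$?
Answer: $- \frac{334869}{49} \approx -6834.1$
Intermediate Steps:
$F{\left(a \right)} = a^{2} - 5 a$
$t = 42$ ($t = \frac{54 + 30}{- 3 \left(-5 - 3\right) - 22} = \frac{84}{\left(-3\right) \left(-8\right) - 22} = \frac{84}{24 - 22} = \frac{84}{2} = 84 \cdot \frac{1}{2} = 42$)
$J = -6831$ ($J = 42 - 6873 = -6831$)
$J + n{\left(49 \right)} = -6831 - \frac{150}{49} = - \frac{334869}{49}$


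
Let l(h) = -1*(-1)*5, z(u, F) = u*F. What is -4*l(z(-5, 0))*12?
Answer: -240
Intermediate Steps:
z(u, F) = F*u
l(h) = 5 (l(h) = 1*5 = 5)
-4*l(z(-5, 0))*12 = -4*5*12 = -20*12 = -240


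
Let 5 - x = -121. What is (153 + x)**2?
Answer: 77841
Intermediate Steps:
x = 126 (x = 5 - 1*(-121) = 5 + 121 = 126)
(153 + x)**2 = (153 + 126)**2 = 279**2 = 77841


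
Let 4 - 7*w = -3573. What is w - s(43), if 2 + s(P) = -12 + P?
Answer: 482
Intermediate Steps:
s(P) = -14 + P (s(P) = -2 + (-12 + P) = -14 + P)
w = 511 (w = 4/7 - 1/7*(-3573) = 4/7 + 3573/7 = 511)
w - s(43) = 511 - (-14 + 43) = 511 - 1*29 = 511 - 29 = 482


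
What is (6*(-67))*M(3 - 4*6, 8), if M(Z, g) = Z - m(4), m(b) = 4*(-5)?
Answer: 402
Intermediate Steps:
m(b) = -20
M(Z, g) = 20 + Z (M(Z, g) = Z - 1*(-20) = Z + 20 = 20 + Z)
(6*(-67))*M(3 - 4*6, 8) = (6*(-67))*(20 + (3 - 4*6)) = -402*(20 + (3 - 24)) = -402*(20 - 21) = -402*(-1) = 402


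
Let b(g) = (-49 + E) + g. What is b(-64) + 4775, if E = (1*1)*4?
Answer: 4666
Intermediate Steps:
E = 4 (E = 1*4 = 4)
b(g) = -45 + g (b(g) = (-49 + 4) + g = -45 + g)
b(-64) + 4775 = (-45 - 64) + 4775 = -109 + 4775 = 4666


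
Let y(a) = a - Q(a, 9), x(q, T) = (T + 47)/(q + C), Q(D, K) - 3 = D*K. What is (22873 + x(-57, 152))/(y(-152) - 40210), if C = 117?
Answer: -1372579/2339820 ≈ -0.58662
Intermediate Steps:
Q(D, K) = 3 + D*K
x(q, T) = (47 + T)/(117 + q) (x(q, T) = (T + 47)/(q + 117) = (47 + T)/(117 + q))
y(a) = -3 - 8*a (y(a) = a - (3 + a*9) = a - (3 + 9*a) = a + (-3 - 9*a) = -3 - 8*a)
(22873 + x(-57, 152))/(y(-152) - 40210) = (22873 + (47 + 152)/(117 - 57))/((-3 - 8*(-152)) - 40210) = (22873 + 199/60)/((-3 + 1216) - 40210) = (22873 + (1/60)*199)/(1213 - 40210) = (22873 + 199/60)/(-38997) = (1372579/60)*(-1/38997) = -1372579/2339820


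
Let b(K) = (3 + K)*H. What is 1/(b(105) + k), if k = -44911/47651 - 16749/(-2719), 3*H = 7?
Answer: 129563069/33325886978 ≈ 0.0038878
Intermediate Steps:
H = 7/3 (H = (⅓)*7 = 7/3 ≈ 2.3333)
b(K) = 7 + 7*K/3 (b(K) = (3 + K)*(7/3) = 7 + 7*K/3)
k = 675993590/129563069 (k = -44911*1/47651 - 16749*(-1/2719) = -44911/47651 + 16749/2719 = 675993590/129563069 ≈ 5.2175)
1/(b(105) + k) = 1/((7 + (7/3)*105) + 675993590/129563069) = 1/((7 + 245) + 675993590/129563069) = 1/(252 + 675993590/129563069) = 1/(33325886978/129563069) = 129563069/33325886978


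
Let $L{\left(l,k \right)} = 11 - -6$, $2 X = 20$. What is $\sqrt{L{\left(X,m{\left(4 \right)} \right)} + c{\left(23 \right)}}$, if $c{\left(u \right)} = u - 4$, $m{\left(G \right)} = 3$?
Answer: $6$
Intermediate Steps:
$X = 10$ ($X = \frac{1}{2} \cdot 20 = 10$)
$c{\left(u \right)} = -4 + u$
$L{\left(l,k \right)} = 17$ ($L{\left(l,k \right)} = 11 + 6 = 17$)
$\sqrt{L{\left(X,m{\left(4 \right)} \right)} + c{\left(23 \right)}} = \sqrt{17 + \left(-4 + 23\right)} = \sqrt{17 + 19} = \sqrt{36} = 6$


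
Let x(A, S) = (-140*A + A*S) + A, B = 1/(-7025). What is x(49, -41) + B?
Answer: -61960501/7025 ≈ -8820.0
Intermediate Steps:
B = -1/7025 ≈ -0.00014235
x(A, S) = -139*A + A*S
x(49, -41) + B = 49*(-139 - 41) - 1/7025 = 49*(-180) - 1/7025 = -8820 - 1/7025 = -61960501/7025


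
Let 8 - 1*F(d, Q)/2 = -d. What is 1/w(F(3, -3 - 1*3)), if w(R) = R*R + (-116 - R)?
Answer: 1/346 ≈ 0.0028902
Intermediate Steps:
F(d, Q) = 16 + 2*d (F(d, Q) = 16 - (-2)*d = 16 + 2*d)
w(R) = -116 + R² - R (w(R) = R² + (-116 - R) = -116 + R² - R)
1/w(F(3, -3 - 1*3)) = 1/(-116 + (16 + 2*3)² - (16 + 2*3)) = 1/(-116 + (16 + 6)² - (16 + 6)) = 1/(-116 + 22² - 1*22) = 1/(-116 + 484 - 22) = 1/346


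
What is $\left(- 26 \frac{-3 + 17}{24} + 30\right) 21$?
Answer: $\frac{623}{2} \approx 311.5$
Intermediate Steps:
$\left(- 26 \frac{-3 + 17}{24} + 30\right) 21 = \left(- 26 \cdot 14 \cdot \frac{1}{24} + 30\right) 21 = \left(\left(-26\right) \frac{7}{12} + 30\right) 21 = \left(- \frac{91}{6} + 30\right) 21 = \frac{89}{6} \cdot 21 = \frac{623}{2}$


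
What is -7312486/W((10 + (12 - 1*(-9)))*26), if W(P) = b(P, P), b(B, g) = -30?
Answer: 3656243/15 ≈ 2.4375e+5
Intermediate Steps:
W(P) = -30
-7312486/W((10 + (12 - 1*(-9)))*26) = -7312486/(-30) = -7312486*(-1/30) = 3656243/15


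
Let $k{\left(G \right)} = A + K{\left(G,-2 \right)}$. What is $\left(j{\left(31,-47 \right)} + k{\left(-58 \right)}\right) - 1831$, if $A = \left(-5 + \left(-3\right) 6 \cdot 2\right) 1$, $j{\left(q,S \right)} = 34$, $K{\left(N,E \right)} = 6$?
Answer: $-1832$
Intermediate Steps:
$A = -41$ ($A = \left(-5 - 36\right) 1 = \left(-41\right) 1 = -41$)
$k{\left(G \right)} = -35$ ($k{\left(G \right)} = -41 + 6 = -35$)
$\left(j{\left(31,-47 \right)} + k{\left(-58 \right)}\right) - 1831 = \left(34 - 35\right) - 1831 = -1 - 1831 = -1832$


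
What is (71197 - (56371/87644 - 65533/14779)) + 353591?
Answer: 550228846143931/1295290676 ≈ 4.2479e+5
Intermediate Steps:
(71197 - (56371/87644 - 65533/14779)) + 353591 = (71197 - 1*(-4910467243/1295290676)) + 353591 = (71197 + 4910467243/1295290676) + 353591 = 92225720726415/1295290676 + 353591 = 550228846143931/1295290676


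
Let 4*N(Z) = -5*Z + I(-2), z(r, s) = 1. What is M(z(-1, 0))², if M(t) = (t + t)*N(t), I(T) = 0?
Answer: 25/4 ≈ 6.2500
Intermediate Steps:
N(Z) = -5*Z/4 (N(Z) = (-5*Z + 0)/4 = (-5*Z)/4 = -5*Z/4)
M(t) = -5*t²/2 (M(t) = (t + t)*(-5*t/4) = (2*t)*(-5*t/4) = -5*t²/2)
M(z(-1, 0))² = (-5/2*1²)² = (-5/2*1)² = (-5/2)² = 25/4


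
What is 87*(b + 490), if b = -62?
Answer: 37236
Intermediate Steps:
87*(b + 490) = 87*(-62 + 490) = 87*428 = 37236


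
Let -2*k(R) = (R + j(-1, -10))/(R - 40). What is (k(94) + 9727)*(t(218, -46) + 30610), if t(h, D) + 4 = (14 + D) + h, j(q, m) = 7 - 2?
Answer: 299485558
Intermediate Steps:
j(q, m) = 5
k(R) = -(5 + R)/(2*(-40 + R)) (k(R) = -(R + 5)/(2*(R - 40)) = -(5 + R)/(2*(-40 + R)))
t(h, D) = 10 + D + h (t(h, D) = -4 + ((14 + D) + h) = -4 + (14 + D + h) = 10 + D + h)
(k(94) + 9727)*(t(218, -46) + 30610) = ((-5 - 1*94)/(2*(-40 + 94)) + 9727)*((10 - 46 + 218) + 30610) = ((½)*(-5 - 94)/54 + 9727)*(182 + 30610) = ((½)*(1/54)*(-99) + 9727)*30792 = (-11/12 + 9727)*30792 = (116713/12)*30792 = 299485558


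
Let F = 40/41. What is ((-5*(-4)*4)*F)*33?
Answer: 105600/41 ≈ 2575.6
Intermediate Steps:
F = 40/41 (F = 40*(1/41) = 40/41 ≈ 0.97561)
((-5*(-4)*4)*F)*33 = ((-5*(-4)*4)*(40/41))*33 = ((20*4)*(40/41))*33 = (80*(40/41))*33 = (3200/41)*33 = 105600/41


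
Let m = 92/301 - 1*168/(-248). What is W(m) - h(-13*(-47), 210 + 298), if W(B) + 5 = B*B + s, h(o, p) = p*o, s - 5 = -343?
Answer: -27054506153162/87067561 ≈ -3.1073e+5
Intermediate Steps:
s = -338 (s = 5 - 343 = -338)
h(o, p) = o*p
m = 9173/9331 (m = 92*(1/301) - 168*(-1/248) = 92/301 + 21/31 = 9173/9331 ≈ 0.98307)
W(B) = -343 + B² (W(B) = -5 + (B*B - 338) = -5 + (B² - 338) = -5 + (-338 + B²) = -343 + B²)
W(m) - h(-13*(-47), 210 + 298) = (-343 + (9173/9331)²) - (-13*(-47))*(210 + 298) = (-343 + 84143929/87067561) - 611*508 = -29780029494/87067561 - 1*310388 = -29780029494/87067561 - 310388 = -27054506153162/87067561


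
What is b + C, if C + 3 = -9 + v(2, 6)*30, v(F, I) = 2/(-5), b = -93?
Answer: -117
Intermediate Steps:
v(F, I) = -⅖ (v(F, I) = 2*(-⅕) = -⅖)
C = -24 (C = -3 + (-9 - ⅖*30) = -3 + (-9 - 12) = -3 - 21 = -24)
b + C = -93 - 24 = -117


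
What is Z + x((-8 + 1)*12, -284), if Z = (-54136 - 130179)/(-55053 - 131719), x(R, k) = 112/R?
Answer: -194143/560316 ≈ -0.34649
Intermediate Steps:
Z = 184315/186772 (Z = -184315/(-186772) = -184315*(-1/186772) = 184315/186772 ≈ 0.98685)
Z + x((-8 + 1)*12, -284) = 184315/186772 + 112/(((-8 + 1)*12)) = 184315/186772 + 112/((-7*12)) = 184315/186772 + 112/(-84) = 184315/186772 + 112*(-1/84) = 184315/186772 - 4/3 = -194143/560316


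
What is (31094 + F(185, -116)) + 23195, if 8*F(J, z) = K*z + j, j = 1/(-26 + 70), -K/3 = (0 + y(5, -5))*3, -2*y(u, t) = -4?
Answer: 19201601/352 ≈ 54550.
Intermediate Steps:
y(u, t) = 2 (y(u, t) = -1/2*(-4) = 2)
K = -18 (K = -3*(0 + 2)*3 = -6*3 = -3*6 = -18)
j = 1/44 ≈ 0.022727
F(J, z) = 1/352 - 9*z/4 (F(J, z) = (-18*z + 1/44)/8 = (1/44 - 18*z)/8 = 1/352 - 9*z/4)
(31094 + F(185, -116)) + 23195 = (31094 + (1/352 - 9/4*(-116))) + 23195 = (31094 + (1/352 + 261)) + 23195 = (31094 + 91873/352) + 23195 = 11036961/352 + 23195 = 19201601/352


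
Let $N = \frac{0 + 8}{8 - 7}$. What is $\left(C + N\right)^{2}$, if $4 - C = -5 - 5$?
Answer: $484$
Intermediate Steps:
$C = 14$ ($C = 4 - \left(-5 - 5\right) = 4 - -10 = 4 + 10 = 14$)
$N = 8$ ($N = \frac{8}{1} = 8 \cdot 1 = 8$)
$\left(C + N\right)^{2} = \left(14 + 8\right)^{2} = 22^{2} = 484$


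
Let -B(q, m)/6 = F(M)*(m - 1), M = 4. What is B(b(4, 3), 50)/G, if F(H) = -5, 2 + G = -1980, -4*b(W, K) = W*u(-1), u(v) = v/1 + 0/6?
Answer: -735/991 ≈ -0.74168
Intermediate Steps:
u(v) = v (u(v) = v*1 + 0*(⅙) = v + 0 = v)
b(W, K) = W/4 (b(W, K) = -W*(-1)/4 = -(-1)*W/4 = W/4)
G = -1982 (G = -2 - 1980 = -1982)
B(q, m) = -30 + 30*m (B(q, m) = -(-30)*(m - 1) = -(-30)*(-1 + m) = -6*(5 - 5*m) = -30 + 30*m)
B(b(4, 3), 50)/G = (-30 + 30*50)/(-1982) = (-30 + 1500)*(-1/1982) = 1470*(-1/1982) = -735/991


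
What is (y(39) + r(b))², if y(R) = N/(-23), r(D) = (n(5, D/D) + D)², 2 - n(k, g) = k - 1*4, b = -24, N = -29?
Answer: 148742416/529 ≈ 2.8118e+5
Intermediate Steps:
n(k, g) = 6 - k (n(k, g) = 2 - (k - 1*4) = 2 - (k - 4) = 2 - (-4 + k) = 2 + (4 - k) = 6 - k)
r(D) = (1 + D)² (r(D) = ((6 - 1*5) + D)² = ((6 - 5) + D)² = (1 + D)²)
y(R) = 29/23 (y(R) = -29/(-23) = -29*(-1/23) = 29/23)
(y(39) + r(b))² = (29/23 + (1 - 24)²)² = (29/23 + (-23)²)² = (29/23 + 529)² = (12196/23)² = 148742416/529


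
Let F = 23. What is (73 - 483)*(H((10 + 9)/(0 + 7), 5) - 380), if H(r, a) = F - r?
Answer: 1032380/7 ≈ 1.4748e+5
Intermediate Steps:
H(r, a) = 23 - r
(73 - 483)*(H((10 + 9)/(0 + 7), 5) - 380) = (73 - 483)*((23 - (10 + 9)/(0 + 7)) - 380) = -410*((23 - 19/7) - 380) = -410*(142/7 - 380) = -410*(-2518/7) = 1032380/7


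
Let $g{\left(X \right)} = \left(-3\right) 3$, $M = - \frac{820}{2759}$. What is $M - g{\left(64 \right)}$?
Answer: $\frac{24011}{2759} \approx 8.7028$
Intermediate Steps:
$M = - \frac{820}{2759}$ ($M = \left(-820\right) \frac{1}{2759} = - \frac{820}{2759} \approx -0.29721$)
$g{\left(X \right)} = -9$
$M - g{\left(64 \right)} = - \frac{820}{2759} - -9 = - \frac{820}{2759} + 9 = \frac{24011}{2759}$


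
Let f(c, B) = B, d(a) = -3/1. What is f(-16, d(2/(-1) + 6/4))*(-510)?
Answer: 1530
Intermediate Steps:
d(a) = -3 (d(a) = -3*1 = -3)
f(-16, d(2/(-1) + 6/4))*(-510) = -3*(-510) = 1530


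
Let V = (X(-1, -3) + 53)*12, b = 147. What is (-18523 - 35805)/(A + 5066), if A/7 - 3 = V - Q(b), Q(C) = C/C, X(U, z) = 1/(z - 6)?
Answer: -20373/3571 ≈ -5.7051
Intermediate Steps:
X(U, z) = 1/(-6 + z)
Q(C) = 1
V = 1904/3 (V = (1/(-6 - 3) + 53)*12 = (1/(-9) + 53)*12 = (-1/9 + 53)*12 = (476/9)*12 = 1904/3 ≈ 634.67)
A = 13370/3 (A = 21 + 7*(1904/3 - 1*1) = 21 + 7*(1904/3 - 1) = 21 + 7*(1901/3) = 21 + 13307/3 = 13370/3 ≈ 4456.7)
(-18523 - 35805)/(A + 5066) = (-18523 - 35805)/(13370/3 + 5066) = -54328/28568/3 = -54328*3/28568 = -20373/3571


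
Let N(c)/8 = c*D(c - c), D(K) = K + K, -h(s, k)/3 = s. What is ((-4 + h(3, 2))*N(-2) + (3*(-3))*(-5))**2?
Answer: 2025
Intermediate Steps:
h(s, k) = -3*s
D(K) = 2*K
N(c) = 0 (N(c) = 8*(c*(2*(c - c))) = 8*(c*(2*0)) = 8*(c*0) = 8*0 = 0)
((-4 + h(3, 2))*N(-2) + (3*(-3))*(-5))**2 = ((-4 - 3*3)*0 + (3*(-3))*(-5))**2 = ((-4 - 9)*0 - 9*(-5))**2 = (-13*0 + 45)**2 = (0 + 45)**2 = 45**2 = 2025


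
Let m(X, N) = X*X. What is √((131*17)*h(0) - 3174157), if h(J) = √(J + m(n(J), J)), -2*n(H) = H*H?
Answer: I*√3174157 ≈ 1781.6*I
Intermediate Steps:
n(H) = -H²/2 (n(H) = -H*H/2 = -H²/2)
m(X, N) = X²
h(J) = √(J + J⁴/4) (h(J) = √(J + (-J²/2)²) = √(J + J⁴/4))
√((131*17)*h(0) - 3174157) = √((131*17)*(√(0*(4 + 0³))/2) - 3174157) = √(2227*(√(0*(4 + 0))/2) - 3174157) = √(2227*(√(0*4)/2) - 3174157) = √(2227*(√0/2) - 3174157) = √(2227*((½)*0) - 3174157) = √(2227*0 - 3174157) = √(0 - 3174157) = √(-3174157) = I*√3174157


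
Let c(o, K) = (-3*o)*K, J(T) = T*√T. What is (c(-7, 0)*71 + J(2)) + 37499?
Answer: 37499 + 2*√2 ≈ 37502.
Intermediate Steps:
J(T) = T^(3/2)
c(o, K) = -3*K*o
(c(-7, 0)*71 + J(2)) + 37499 = (-3*0*(-7)*71 + 2^(3/2)) + 37499 = (0*71 + 2*√2) + 37499 = (0 + 2*√2) + 37499 = 2*√2 + 37499 = 37499 + 2*√2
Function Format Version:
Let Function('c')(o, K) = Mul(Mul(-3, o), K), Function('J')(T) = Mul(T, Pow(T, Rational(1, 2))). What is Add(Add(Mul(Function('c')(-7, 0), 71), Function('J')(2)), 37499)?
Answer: Add(37499, Mul(2, Pow(2, Rational(1, 2)))) ≈ 37502.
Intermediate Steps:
Function('J')(T) = Pow(T, Rational(3, 2))
Function('c')(o, K) = Mul(-3, K, o)
Add(Add(Mul(Function('c')(-7, 0), 71), Function('J')(2)), 37499) = Add(Add(Mul(Mul(-3, 0, -7), 71), Pow(2, Rational(3, 2))), 37499) = Add(Add(Mul(0, 71), Mul(2, Pow(2, Rational(1, 2)))), 37499) = Add(Add(0, Mul(2, Pow(2, Rational(1, 2)))), 37499) = Add(Mul(2, Pow(2, Rational(1, 2))), 37499) = Add(37499, Mul(2, Pow(2, Rational(1, 2))))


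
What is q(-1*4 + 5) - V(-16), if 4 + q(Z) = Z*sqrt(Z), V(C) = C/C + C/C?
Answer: -5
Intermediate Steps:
V(C) = 2 (V(C) = 1 + 1 = 2)
q(Z) = -4 + Z**(3/2) (q(Z) = -4 + Z*sqrt(Z) = -4 + Z**(3/2))
q(-1*4 + 5) - V(-16) = (-4 + (-1*4 + 5)**(3/2)) - 1*2 = (-4 + (-4 + 5)**(3/2)) - 2 = (-4 + 1**(3/2)) - 2 = (-4 + 1) - 2 = -3 - 2 = -5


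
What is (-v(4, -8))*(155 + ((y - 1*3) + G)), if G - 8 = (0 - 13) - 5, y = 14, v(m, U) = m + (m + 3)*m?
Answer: -4992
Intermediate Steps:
v(m, U) = m + m*(3 + m) (v(m, U) = m + (3 + m)*m = m + m*(3 + m))
G = -10 (G = 8 + ((0 - 13) - 5) = 8 + (-13 - 5) = 8 - 18 = -10)
(-v(4, -8))*(155 + ((y - 1*3) + G)) = (-4*(4 + 4))*(155 + ((14 - 1*3) - 10)) = (-4*8)*(155 + ((14 - 3) - 10)) = (-1*32)*(155 + (11 - 10)) = -32*(155 + 1) = -32*156 = -4992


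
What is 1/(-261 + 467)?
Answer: 1/206 ≈ 0.0048544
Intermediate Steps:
1/(-261 + 467) = 1/206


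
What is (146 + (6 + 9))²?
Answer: 25921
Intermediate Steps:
(146 + (6 + 9))² = (146 + 15)² = 161² = 25921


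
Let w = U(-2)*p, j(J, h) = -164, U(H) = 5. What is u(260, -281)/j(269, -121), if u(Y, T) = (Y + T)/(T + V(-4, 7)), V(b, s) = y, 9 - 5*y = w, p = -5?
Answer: -35/74948 ≈ -0.00046699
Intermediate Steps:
w = -25 (w = 5*(-5) = -25)
y = 34/5 (y = 9/5 - ⅕*(-25) = 9/5 + 5 = 34/5 ≈ 6.8000)
V(b, s) = 34/5
u(Y, T) = (T + Y)/(34/5 + T) (u(Y, T) = (Y + T)/(T + 34/5) = (T + Y)/(34/5 + T))
u(260, -281)/j(269, -121) = (5*(-281 + 260)/(34 + 5*(-281)))/(-164) = (5*(-21)/(34 - 1405))*(-1/164) = (5*(-21)/(-1371))*(-1/164) = (5*(-1/1371)*(-21))*(-1/164) = (35/457)*(-1/164) = -35/74948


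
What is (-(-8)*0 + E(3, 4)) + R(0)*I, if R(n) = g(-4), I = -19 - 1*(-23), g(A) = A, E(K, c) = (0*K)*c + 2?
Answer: -14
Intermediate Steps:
E(K, c) = 2 (E(K, c) = 0*c + 2 = 0 + 2 = 2)
I = 4 (I = -19 + 23 = 4)
R(n) = -4
(-(-8)*0 + E(3, 4)) + R(0)*I = (-(-8)*0 + 2) - 4*4 = (-2*0 + 2) - 16 = (0 + 2) - 16 = 2 - 16 = -14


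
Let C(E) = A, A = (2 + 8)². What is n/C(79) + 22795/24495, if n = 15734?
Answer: 38768383/244950 ≈ 158.27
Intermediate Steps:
A = 100 (A = 10² = 100)
C(E) = 100
n/C(79) + 22795/24495 = 15734/100 + 22795/24495 = 15734*(1/100) + 22795*(1/24495) = 7867/50 + 4559/4899 = 38768383/244950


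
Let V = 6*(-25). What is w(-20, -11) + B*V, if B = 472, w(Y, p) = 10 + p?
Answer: -70801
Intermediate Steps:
V = -150
w(-20, -11) + B*V = (10 - 11) + 472*(-150) = -1 - 70800 = -70801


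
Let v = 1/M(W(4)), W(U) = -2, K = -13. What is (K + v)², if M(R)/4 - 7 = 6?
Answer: 455625/2704 ≈ 168.50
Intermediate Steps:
M(R) = 52 (M(R) = 28 + 4*6 = 28 + 24 = 52)
v = 1/52 ≈ 0.019231
(K + v)² = (-13 + 1/52)² = (-675/52)² = 455625/2704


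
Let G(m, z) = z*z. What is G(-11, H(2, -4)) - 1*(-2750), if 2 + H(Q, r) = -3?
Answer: 2775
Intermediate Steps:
H(Q, r) = -5 (H(Q, r) = -2 - 3 = -5)
G(m, z) = z²
G(-11, H(2, -4)) - 1*(-2750) = (-5)² - 1*(-2750) = 25 + 2750 = 2775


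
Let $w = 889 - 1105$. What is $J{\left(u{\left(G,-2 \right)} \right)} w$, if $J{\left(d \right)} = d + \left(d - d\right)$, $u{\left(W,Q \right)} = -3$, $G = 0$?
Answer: $648$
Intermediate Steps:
$J{\left(d \right)} = d$ ($J{\left(d \right)} = d + 0 = d$)
$w = -216$ ($w = 889 - 1105 = -216$)
$J{\left(u{\left(G,-2 \right)} \right)} w = \left(-3\right) \left(-216\right) = 648$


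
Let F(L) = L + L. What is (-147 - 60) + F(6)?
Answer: -195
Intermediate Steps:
F(L) = 2*L
(-147 - 60) + F(6) = (-147 - 60) + 2*6 = -207 + 12 = -195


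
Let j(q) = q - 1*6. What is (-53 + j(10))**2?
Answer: 2401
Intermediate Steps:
j(q) = -6 + q (j(q) = q - 6 = -6 + q)
(-53 + j(10))**2 = (-53 + (-6 + 10))**2 = (-53 + 4)**2 = (-49)**2 = 2401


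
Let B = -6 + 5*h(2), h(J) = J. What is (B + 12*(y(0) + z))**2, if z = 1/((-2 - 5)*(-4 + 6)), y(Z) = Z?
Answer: 484/49 ≈ 9.8775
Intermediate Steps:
z = -1/14 (z = 1/(-7*2) = 1/(-14) = -1/14 ≈ -0.071429)
B = 4 (B = -6 + 5*2 = -6 + 10 = 4)
(B + 12*(y(0) + z))**2 = (4 + 12*(0 - 1/14))**2 = (4 + 12*(-1/14))**2 = (4 - 6/7)**2 = (22/7)**2 = 484/49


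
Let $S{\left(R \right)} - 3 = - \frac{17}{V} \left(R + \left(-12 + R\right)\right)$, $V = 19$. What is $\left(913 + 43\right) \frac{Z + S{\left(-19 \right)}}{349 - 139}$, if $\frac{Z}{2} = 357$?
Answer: $\frac{6918094}{1995} \approx 3467.7$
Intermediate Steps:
$Z = 714$ ($Z = 2 \cdot 357 = 714$)
$S{\left(R \right)} = \frac{261}{19} - \frac{34 R}{19}$ ($S{\left(R \right)} = 3 + - \frac{17}{19} \left(R + \left(-12 + R\right)\right) = 3 + \left(-17\right) \frac{1}{19} \left(-12 + 2 R\right) = 3 - \frac{17 \left(-12 + 2 R\right)}{19} = 3 - \left(- \frac{204}{19} + \frac{34 R}{19}\right) = \frac{261}{19} - \frac{34 R}{19}$)
$\left(913 + 43\right) \frac{Z + S{\left(-19 \right)}}{349 - 139} = \left(913 + 43\right) \frac{714 + \left(\frac{261}{19} - -34\right)}{349 - 139} = 956 \frac{714 + \left(\frac{261}{19} + 34\right)}{210} = 956 \left(714 + \frac{907}{19}\right) \frac{1}{210} = 956 \cdot \frac{14473}{19} \cdot \frac{1}{210} = 956 \cdot \frac{14473}{3990} = \frac{6918094}{1995}$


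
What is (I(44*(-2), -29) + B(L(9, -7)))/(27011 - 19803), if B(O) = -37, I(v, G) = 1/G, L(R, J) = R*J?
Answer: -537/104516 ≈ -0.0051380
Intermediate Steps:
L(R, J) = J*R
(I(44*(-2), -29) + B(L(9, -7)))/(27011 - 19803) = (1/(-29) - 37)/(27011 - 19803) = (-1/29 - 37)/7208 = -1074/29*1/7208 = -537/104516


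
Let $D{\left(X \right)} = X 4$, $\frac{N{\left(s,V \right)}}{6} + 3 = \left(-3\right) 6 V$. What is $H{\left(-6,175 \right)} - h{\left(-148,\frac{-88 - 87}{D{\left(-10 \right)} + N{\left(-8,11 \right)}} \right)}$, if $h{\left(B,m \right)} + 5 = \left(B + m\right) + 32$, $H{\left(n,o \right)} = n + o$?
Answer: $\frac{51595}{178} \approx 289.86$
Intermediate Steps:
$N{\left(s,V \right)} = -18 - 108 V$ ($N{\left(s,V \right)} = -18 + 6 \left(-3\right) 6 V = -18 + 6 \left(- 18 V\right) = -18 - 108 V$)
$D{\left(X \right)} = 4 X$
$h{\left(B,m \right)} = 27 + B + m$ ($h{\left(B,m \right)} = -5 + \left(\left(B + m\right) + 32\right) = -5 + \left(32 + B + m\right) = 27 + B + m$)
$H{\left(-6,175 \right)} - h{\left(-148,\frac{-88 - 87}{D{\left(-10 \right)} + N{\left(-8,11 \right)}} \right)} = \left(-6 + 175\right) - \left(27 - 148 + \frac{-88 - 87}{4 \left(-10\right) - 1206}\right) = 169 - \left(27 - 148 - \frac{175}{-40 - 1206}\right) = 169 - \left(27 - 148 - \frac{175}{-1246}\right) = 169 - \left(27 - 148 - - \frac{25}{178}\right) = 169 - \left(27 - 148 + \frac{25}{178}\right) = 169 - - \frac{21513}{178} = 169 + \frac{21513}{178} = \frac{51595}{178}$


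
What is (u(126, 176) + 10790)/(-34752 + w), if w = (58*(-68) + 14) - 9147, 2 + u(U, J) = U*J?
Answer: -10988/15943 ≈ -0.68921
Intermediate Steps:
u(U, J) = -2 + J*U (u(U, J) = -2 + U*J = -2 + J*U)
w = -13077 (w = (-3944 + 14) - 9147 = -3930 - 9147 = -13077)
(u(126, 176) + 10790)/(-34752 + w) = ((-2 + 176*126) + 10790)/(-34752 - 13077) = ((-2 + 22176) + 10790)/(-47829) = (22174 + 10790)*(-1/47829) = 32964*(-1/47829) = -10988/15943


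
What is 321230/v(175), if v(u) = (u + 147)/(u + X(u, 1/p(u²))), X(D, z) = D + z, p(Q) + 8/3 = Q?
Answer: 737760979085/2112941 ≈ 3.4916e+5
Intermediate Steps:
p(Q) = -8/3 + Q
v(u) = (147 + u)/(1/(-8/3 + u²) + 2*u) (v(u) = (u + 147)/(u + (u + 1/(-8/3 + u²))) = (147 + u)/(1/(-8/3 + u²) + 2*u))
321230/v(175) = 321230/(((-8 + 3*175²)*(147 + 175)/(3 + 2*175*(-8 + 3*175²)))) = 321230/(((-8 + 3*30625)*322/(3 + 2*175*(-8 + 3*30625)))) = 321230/(((-8 + 91875)*322/(3 + 2*175*(-8 + 91875)))) = 321230/((91867*322/(3 + 2*175*91867))) = 321230/((91867*322/(3 + 32153450))) = 321230/((91867*322/32153453)) = 321230/(((1/32153453)*91867*322)) = 321230/(29581174/32153453) = 321230*(32153453/29581174) = 737760979085/2112941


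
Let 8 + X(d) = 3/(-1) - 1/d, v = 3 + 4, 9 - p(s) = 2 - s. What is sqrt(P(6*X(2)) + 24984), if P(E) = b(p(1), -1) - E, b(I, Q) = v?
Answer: 2*sqrt(6265) ≈ 158.30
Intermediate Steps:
p(s) = 7 + s (p(s) = 9 - (2 - s) = 9 + (-2 + s) = 7 + s)
v = 7
b(I, Q) = 7
X(d) = -11 - 1/d (X(d) = -8 + (3/(-1) - 1/d) = -8 + (3*(-1) - 1/d) = -8 + (-3 - 1/d) = -11 - 1/d)
P(E) = 7 - E
sqrt(P(6*X(2)) + 24984) = sqrt((7 - 6*(-11 - 1/2)) + 24984) = sqrt((7 - 6*(-23)/2) + 24984) = sqrt((7 - 1*(-69)) + 24984) = sqrt((7 + 69) + 24984) = sqrt(76 + 24984) = sqrt(25060) = 2*sqrt(6265)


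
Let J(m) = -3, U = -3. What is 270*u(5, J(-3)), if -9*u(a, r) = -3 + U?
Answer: 180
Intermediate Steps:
u(a, r) = ⅔ (u(a, r) = -(-3 - 3)/9 = -⅑*(-6) = ⅔)
270*u(5, J(-3)) = 270*(⅔) = 180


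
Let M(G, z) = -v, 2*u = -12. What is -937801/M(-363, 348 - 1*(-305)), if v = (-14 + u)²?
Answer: 937801/400 ≈ 2344.5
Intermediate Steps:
u = -6 (u = (½)*(-12) = -6)
v = 400 (v = (-14 - 6)² = (-20)² = 400)
M(G, z) = -400 (M(G, z) = -1*400 = -400)
-937801/M(-363, 348 - 1*(-305)) = -937801/(-400) = -937801*(-1/400) = 937801/400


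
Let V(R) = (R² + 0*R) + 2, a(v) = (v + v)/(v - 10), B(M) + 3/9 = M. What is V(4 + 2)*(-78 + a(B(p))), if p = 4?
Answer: -3008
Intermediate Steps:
B(M) = -⅓ + M
a(v) = 2*v/(-10 + v) (a(v) = (2*v)/(-10 + v) = 2*v/(-10 + v))
V(R) = 2 + R² (V(R) = (R² + 0) + 2 = R² + 2 = 2 + R²)
V(4 + 2)*(-78 + a(B(p))) = (2 + (4 + 2)²)*(-78 + 2*(-⅓ + 4)/(-10 + (-⅓ + 4))) = (2 + 6²)*(-78 + 2*(11/3)/(-10 + 11/3)) = (2 + 36)*(-78 + 2*(11/3)/(-19/3)) = 38*(-78 + 2*(11/3)*(-3/19)) = 38*(-78 - 22/19) = 38*(-1504/19) = -3008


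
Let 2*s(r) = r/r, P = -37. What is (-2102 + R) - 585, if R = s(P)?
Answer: -5373/2 ≈ -2686.5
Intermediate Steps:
s(r) = ½ (s(r) = (r/r)/2 = (½)*1 = ½)
R = ½ ≈ 0.50000
(-2102 + R) - 585 = (-2102 + ½) - 585 = -4203/2 - 585 = -5373/2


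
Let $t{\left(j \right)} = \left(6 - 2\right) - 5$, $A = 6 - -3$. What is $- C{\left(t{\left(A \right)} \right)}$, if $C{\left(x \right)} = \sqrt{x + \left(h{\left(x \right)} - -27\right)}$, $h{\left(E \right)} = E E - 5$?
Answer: $- \sqrt{22} \approx -4.6904$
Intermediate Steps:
$h{\left(E \right)} = -5 + E^{2}$ ($h{\left(E \right)} = E^{2} - 5 = -5 + E^{2}$)
$A = 9$ ($A = 6 + 3 = 9$)
$t{\left(j \right)} = -1$ ($t{\left(j \right)} = 4 - 5 = -1$)
$C{\left(x \right)} = \sqrt{22 + x + x^{2}}$ ($C{\left(x \right)} = \sqrt{x + \left(\left(-5 + x^{2}\right) - -27\right)} = \sqrt{x + \left(\left(-5 + x^{2}\right) + 27\right)} = \sqrt{x + \left(22 + x^{2}\right)} = \sqrt{22 + x + x^{2}}$)
$- C{\left(t{\left(A \right)} \right)} = - \sqrt{22 - 1 + \left(-1\right)^{2}} = - \sqrt{22 - 1 + 1} = - \sqrt{22}$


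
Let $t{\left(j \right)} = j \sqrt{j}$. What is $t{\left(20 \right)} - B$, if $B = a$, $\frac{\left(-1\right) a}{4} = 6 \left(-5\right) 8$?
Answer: $-960 + 40 \sqrt{5} \approx -870.56$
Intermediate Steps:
$a = 960$ ($a = - 4 \cdot 6 \left(-5\right) 8 = - 4 \left(\left(-30\right) 8\right) = \left(-4\right) \left(-240\right) = 960$)
$B = 960$
$t{\left(j \right)} = j^{\frac{3}{2}}$
$t{\left(20 \right)} - B = 20^{\frac{3}{2}} - 960 = 40 \sqrt{5} - 960 = -960 + 40 \sqrt{5}$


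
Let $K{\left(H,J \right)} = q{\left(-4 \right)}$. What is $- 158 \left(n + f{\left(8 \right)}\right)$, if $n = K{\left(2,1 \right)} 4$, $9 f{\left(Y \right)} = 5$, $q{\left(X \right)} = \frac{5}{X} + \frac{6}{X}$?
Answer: $\frac{14852}{9} \approx 1650.2$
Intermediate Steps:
$q{\left(X \right)} = \frac{11}{X}$
$f{\left(Y \right)} = \frac{5}{9}$ ($f{\left(Y \right)} = \frac{1}{9} \cdot 5 = \frac{5}{9}$)
$K{\left(H,J \right)} = - \frac{11}{4}$ ($K{\left(H,J \right)} = \frac{11}{-4} = 11 \left(- \frac{1}{4}\right) = - \frac{11}{4}$)
$n = -11$ ($n = \left(- \frac{11}{4}\right) 4 = -11$)
$- 158 \left(n + f{\left(8 \right)}\right) = - 158 \left(-11 + \frac{5}{9}\right) = \left(-158\right) \left(- \frac{94}{9}\right) = \frac{14852}{9}$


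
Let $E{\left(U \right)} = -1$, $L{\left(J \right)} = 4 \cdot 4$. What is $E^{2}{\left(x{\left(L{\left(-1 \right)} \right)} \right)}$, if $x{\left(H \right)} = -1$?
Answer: $1$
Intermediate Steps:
$L{\left(J \right)} = 16$
$E^{2}{\left(x{\left(L{\left(-1 \right)} \right)} \right)} = \left(-1\right)^{2} = 1$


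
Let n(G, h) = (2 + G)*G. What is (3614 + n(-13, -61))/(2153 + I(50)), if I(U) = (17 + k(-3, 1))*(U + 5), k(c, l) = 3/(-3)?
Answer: 3757/3033 ≈ 1.2387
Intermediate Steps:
n(G, h) = G*(2 + G)
k(c, l) = -1 (k(c, l) = 3*(-⅓) = -1)
I(U) = 80 + 16*U (I(U) = (17 - 1)*(U + 5) = 16*(5 + U) = 80 + 16*U)
(3614 + n(-13, -61))/(2153 + I(50)) = (3614 - 13*(2 - 13))/(2153 + (80 + 16*50)) = (3614 - 13*(-11))/(2153 + (80 + 800)) = (3614 + 143)/(2153 + 880) = 3757/3033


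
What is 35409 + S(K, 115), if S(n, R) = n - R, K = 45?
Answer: 35339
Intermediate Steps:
35409 + S(K, 115) = 35409 + (45 - 1*115) = 35409 + (45 - 115) = 35409 - 70 = 35339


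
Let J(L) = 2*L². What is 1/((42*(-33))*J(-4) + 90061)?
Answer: 1/45709 ≈ 2.1878e-5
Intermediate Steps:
1/((42*(-33))*J(-4) + 90061) = 1/((42*(-33))*(2*(-4)²) + 90061) = 1/(-2772*16 + 90061) = 1/(-1386*32 + 90061) = 1/(-44352 + 90061) = 1/45709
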